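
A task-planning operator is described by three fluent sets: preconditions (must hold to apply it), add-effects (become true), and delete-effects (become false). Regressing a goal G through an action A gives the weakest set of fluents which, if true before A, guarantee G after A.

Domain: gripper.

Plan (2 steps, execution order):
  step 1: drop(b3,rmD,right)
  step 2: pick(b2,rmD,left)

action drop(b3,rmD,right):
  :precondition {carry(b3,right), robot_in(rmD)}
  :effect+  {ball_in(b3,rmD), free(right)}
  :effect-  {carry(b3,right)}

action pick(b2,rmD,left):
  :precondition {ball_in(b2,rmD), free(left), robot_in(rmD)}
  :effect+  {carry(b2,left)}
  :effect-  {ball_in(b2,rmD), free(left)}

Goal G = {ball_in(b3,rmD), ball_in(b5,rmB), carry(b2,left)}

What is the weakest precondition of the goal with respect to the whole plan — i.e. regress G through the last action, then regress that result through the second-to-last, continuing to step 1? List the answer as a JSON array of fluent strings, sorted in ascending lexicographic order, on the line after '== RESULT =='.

Work backward from the goal:
  through step 2 (pick(b2,rmD,left)): drop {carry(b2,left)}, keep {ball_in(b3,rmD), ball_in(b5,rmB)}, require {ball_in(b2,rmD), free(left), robot_in(rmD)}
    → {ball_in(b2,rmD), ball_in(b3,rmD), ball_in(b5,rmB), free(left), robot_in(rmD)}
  through step 1 (drop(b3,rmD,right)): drop {ball_in(b3,rmD)}, keep {ball_in(b2,rmD), ball_in(b5,rmB), free(left), robot_in(rmD)}, require {carry(b3,right), robot_in(rmD)}
    → {ball_in(b2,rmD), ball_in(b5,rmB), carry(b3,right), free(left), robot_in(rmD)}

== RESULT ==
["ball_in(b2,rmD)", "ball_in(b5,rmB)", "carry(b3,right)", "free(left)", "robot_in(rmD)"]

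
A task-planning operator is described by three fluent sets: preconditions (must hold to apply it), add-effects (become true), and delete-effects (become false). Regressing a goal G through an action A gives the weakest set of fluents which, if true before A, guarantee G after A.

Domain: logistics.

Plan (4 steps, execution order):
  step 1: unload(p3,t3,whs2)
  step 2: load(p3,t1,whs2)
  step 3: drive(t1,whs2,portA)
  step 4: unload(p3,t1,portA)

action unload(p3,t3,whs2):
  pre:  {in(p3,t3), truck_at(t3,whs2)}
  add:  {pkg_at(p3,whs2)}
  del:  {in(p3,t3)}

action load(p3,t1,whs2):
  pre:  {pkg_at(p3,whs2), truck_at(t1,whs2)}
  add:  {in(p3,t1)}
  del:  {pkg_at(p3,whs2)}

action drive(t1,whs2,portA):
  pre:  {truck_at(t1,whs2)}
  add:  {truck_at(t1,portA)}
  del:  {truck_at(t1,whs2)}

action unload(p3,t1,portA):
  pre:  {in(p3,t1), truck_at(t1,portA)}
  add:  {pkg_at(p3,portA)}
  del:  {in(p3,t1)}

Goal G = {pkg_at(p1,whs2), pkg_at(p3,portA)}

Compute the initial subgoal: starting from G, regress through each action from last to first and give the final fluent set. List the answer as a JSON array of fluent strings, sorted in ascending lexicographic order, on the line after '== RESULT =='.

Regress step by step:
  through step 4 (unload(p3,t1,portA)): drop {pkg_at(p3,portA)}, keep {pkg_at(p1,whs2)}, require {in(p3,t1), truck_at(t1,portA)}
    → {in(p3,t1), pkg_at(p1,whs2), truck_at(t1,portA)}
  through step 3 (drive(t1,whs2,portA)): drop {truck_at(t1,portA)}, keep {in(p3,t1), pkg_at(p1,whs2)}, require {truck_at(t1,whs2)}
    → {in(p3,t1), pkg_at(p1,whs2), truck_at(t1,whs2)}
  through step 2 (load(p3,t1,whs2)): drop {in(p3,t1)}, keep {pkg_at(p1,whs2), truck_at(t1,whs2)}, require {pkg_at(p3,whs2), truck_at(t1,whs2)}
    → {pkg_at(p1,whs2), pkg_at(p3,whs2), truck_at(t1,whs2)}
  through step 1 (unload(p3,t3,whs2)): drop {pkg_at(p3,whs2)}, keep {pkg_at(p1,whs2), truck_at(t1,whs2)}, require {in(p3,t3), truck_at(t3,whs2)}
    → {in(p3,t3), pkg_at(p1,whs2), truck_at(t1,whs2), truck_at(t3,whs2)}

== RESULT ==
["in(p3,t3)", "pkg_at(p1,whs2)", "truck_at(t1,whs2)", "truck_at(t3,whs2)"]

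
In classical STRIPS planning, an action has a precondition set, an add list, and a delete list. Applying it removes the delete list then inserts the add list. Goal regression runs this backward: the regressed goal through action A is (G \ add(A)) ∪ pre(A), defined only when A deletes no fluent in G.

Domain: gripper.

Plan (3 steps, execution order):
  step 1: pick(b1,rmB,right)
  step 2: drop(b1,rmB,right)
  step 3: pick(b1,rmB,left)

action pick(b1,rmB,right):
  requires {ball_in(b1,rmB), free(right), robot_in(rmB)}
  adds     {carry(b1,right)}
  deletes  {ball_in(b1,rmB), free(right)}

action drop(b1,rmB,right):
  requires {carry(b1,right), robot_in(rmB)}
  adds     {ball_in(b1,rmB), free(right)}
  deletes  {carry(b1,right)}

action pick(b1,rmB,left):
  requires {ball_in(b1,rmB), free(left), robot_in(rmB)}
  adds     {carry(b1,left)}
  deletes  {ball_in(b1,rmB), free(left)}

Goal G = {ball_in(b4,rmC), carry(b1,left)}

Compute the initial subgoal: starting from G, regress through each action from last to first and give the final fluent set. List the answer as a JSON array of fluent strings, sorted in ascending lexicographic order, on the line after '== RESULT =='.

Regress step by step:
  through step 3 (pick(b1,rmB,left)): drop {carry(b1,left)}, keep {ball_in(b4,rmC)}, require {ball_in(b1,rmB), free(left), robot_in(rmB)}
    → {ball_in(b1,rmB), ball_in(b4,rmC), free(left), robot_in(rmB)}
  through step 2 (drop(b1,rmB,right)): drop {ball_in(b1,rmB)}, keep {ball_in(b4,rmC), free(left), robot_in(rmB)}, require {carry(b1,right), robot_in(rmB)}
    → {ball_in(b4,rmC), carry(b1,right), free(left), robot_in(rmB)}
  through step 1 (pick(b1,rmB,right)): drop {carry(b1,right)}, keep {ball_in(b4,rmC), free(left), robot_in(rmB)}, require {ball_in(b1,rmB), free(right), robot_in(rmB)}
    → {ball_in(b1,rmB), ball_in(b4,rmC), free(left), free(right), robot_in(rmB)}

== RESULT ==
["ball_in(b1,rmB)", "ball_in(b4,rmC)", "free(left)", "free(right)", "robot_in(rmB)"]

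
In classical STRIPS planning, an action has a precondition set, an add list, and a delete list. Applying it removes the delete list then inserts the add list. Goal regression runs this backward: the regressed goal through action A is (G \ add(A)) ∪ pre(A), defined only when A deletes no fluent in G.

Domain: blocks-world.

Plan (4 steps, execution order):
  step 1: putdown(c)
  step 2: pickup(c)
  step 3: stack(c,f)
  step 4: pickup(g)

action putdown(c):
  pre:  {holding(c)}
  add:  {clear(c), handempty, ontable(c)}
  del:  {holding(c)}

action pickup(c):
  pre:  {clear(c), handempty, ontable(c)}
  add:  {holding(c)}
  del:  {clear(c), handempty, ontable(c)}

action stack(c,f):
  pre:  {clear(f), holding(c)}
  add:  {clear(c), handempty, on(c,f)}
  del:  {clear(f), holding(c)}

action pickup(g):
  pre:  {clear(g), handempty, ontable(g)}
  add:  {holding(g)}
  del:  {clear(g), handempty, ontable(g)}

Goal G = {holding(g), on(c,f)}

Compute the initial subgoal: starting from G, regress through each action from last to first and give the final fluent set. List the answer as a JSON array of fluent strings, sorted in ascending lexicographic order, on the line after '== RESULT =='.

Regress step by step:
  through step 4 (pickup(g)): drop {holding(g)}, keep {on(c,f)}, require {clear(g), handempty, ontable(g)}
    → {clear(g), handempty, on(c,f), ontable(g)}
  through step 3 (stack(c,f)): drop {handempty, on(c,f)}, keep {clear(g), ontable(g)}, require {clear(f), holding(c)}
    → {clear(f), clear(g), holding(c), ontable(g)}
  through step 2 (pickup(c)): drop {holding(c)}, keep {clear(f), clear(g), ontable(g)}, require {clear(c), handempty, ontable(c)}
    → {clear(c), clear(f), clear(g), handempty, ontable(c), ontable(g)}
  through step 1 (putdown(c)): drop {clear(c), handempty, ontable(c)}, keep {clear(f), clear(g), ontable(g)}, require {holding(c)}
    → {clear(f), clear(g), holding(c), ontable(g)}

== RESULT ==
["clear(f)", "clear(g)", "holding(c)", "ontable(g)"]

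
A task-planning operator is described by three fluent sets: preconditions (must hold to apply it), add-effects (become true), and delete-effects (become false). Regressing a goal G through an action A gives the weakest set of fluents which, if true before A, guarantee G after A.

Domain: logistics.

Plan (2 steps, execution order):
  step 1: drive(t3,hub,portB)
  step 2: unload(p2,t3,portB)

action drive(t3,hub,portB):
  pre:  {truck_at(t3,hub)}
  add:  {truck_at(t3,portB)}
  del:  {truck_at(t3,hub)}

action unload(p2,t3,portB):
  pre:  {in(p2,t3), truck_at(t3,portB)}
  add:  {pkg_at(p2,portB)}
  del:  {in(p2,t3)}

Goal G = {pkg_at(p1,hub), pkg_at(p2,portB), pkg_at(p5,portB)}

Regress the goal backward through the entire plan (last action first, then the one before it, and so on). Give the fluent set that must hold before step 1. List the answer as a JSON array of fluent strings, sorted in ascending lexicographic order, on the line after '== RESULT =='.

Work backward from the goal:
  through step 2 (unload(p2,t3,portB)): drop {pkg_at(p2,portB)}, keep {pkg_at(p1,hub), pkg_at(p5,portB)}, require {in(p2,t3), truck_at(t3,portB)}
    → {in(p2,t3), pkg_at(p1,hub), pkg_at(p5,portB), truck_at(t3,portB)}
  through step 1 (drive(t3,hub,portB)): drop {truck_at(t3,portB)}, keep {in(p2,t3), pkg_at(p1,hub), pkg_at(p5,portB)}, require {truck_at(t3,hub)}
    → {in(p2,t3), pkg_at(p1,hub), pkg_at(p5,portB), truck_at(t3,hub)}

== RESULT ==
["in(p2,t3)", "pkg_at(p1,hub)", "pkg_at(p5,portB)", "truck_at(t3,hub)"]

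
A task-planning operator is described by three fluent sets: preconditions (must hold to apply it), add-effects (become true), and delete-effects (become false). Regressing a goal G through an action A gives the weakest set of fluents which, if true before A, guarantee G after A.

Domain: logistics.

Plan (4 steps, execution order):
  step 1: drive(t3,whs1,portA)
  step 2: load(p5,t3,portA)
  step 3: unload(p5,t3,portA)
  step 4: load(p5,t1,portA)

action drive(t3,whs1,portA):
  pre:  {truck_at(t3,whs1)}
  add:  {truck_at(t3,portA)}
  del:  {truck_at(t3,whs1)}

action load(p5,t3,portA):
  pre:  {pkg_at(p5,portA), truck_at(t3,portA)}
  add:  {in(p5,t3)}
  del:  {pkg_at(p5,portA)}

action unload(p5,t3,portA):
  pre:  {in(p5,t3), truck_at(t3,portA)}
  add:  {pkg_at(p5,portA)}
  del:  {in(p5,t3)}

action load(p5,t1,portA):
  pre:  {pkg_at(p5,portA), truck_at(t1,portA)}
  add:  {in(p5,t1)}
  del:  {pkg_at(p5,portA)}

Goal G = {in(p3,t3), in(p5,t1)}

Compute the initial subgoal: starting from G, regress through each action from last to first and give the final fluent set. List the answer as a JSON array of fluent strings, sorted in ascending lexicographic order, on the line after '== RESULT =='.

Work backward from the goal:
  through step 4 (load(p5,t1,portA)): drop {in(p5,t1)}, keep {in(p3,t3)}, require {pkg_at(p5,portA), truck_at(t1,portA)}
    → {in(p3,t3), pkg_at(p5,portA), truck_at(t1,portA)}
  through step 3 (unload(p5,t3,portA)): drop {pkg_at(p5,portA)}, keep {in(p3,t3), truck_at(t1,portA)}, require {in(p5,t3), truck_at(t3,portA)}
    → {in(p3,t3), in(p5,t3), truck_at(t1,portA), truck_at(t3,portA)}
  through step 2 (load(p5,t3,portA)): drop {in(p5,t3)}, keep {in(p3,t3), truck_at(t1,portA), truck_at(t3,portA)}, require {pkg_at(p5,portA), truck_at(t3,portA)}
    → {in(p3,t3), pkg_at(p5,portA), truck_at(t1,portA), truck_at(t3,portA)}
  through step 1 (drive(t3,whs1,portA)): drop {truck_at(t3,portA)}, keep {in(p3,t3), pkg_at(p5,portA), truck_at(t1,portA)}, require {truck_at(t3,whs1)}
    → {in(p3,t3), pkg_at(p5,portA), truck_at(t1,portA), truck_at(t3,whs1)}

== RESULT ==
["in(p3,t3)", "pkg_at(p5,portA)", "truck_at(t1,portA)", "truck_at(t3,whs1)"]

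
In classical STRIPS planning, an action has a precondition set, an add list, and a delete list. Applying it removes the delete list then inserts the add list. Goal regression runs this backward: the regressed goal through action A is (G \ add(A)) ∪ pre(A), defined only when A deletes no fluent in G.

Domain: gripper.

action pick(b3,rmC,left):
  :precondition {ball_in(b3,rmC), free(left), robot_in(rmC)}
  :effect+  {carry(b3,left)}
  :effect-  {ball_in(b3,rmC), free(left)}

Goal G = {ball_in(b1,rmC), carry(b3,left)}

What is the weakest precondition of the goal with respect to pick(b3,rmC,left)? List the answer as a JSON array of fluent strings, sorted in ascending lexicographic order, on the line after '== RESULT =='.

Regress:
  G ∩ del = {}  (empty — regression defined)
  G \ add = {ball_in(b1,rmC), carry(b3,left)} \ {carry(b3,left)} = {ball_in(b1,rmC)}
  ∪ pre   = {ball_in(b1,rmC)} ∪ {ball_in(b3,rmC), free(left), robot_in(rmC)}
          = {ball_in(b1,rmC), ball_in(b3,rmC), free(left), robot_in(rmC)}

== RESULT ==
["ball_in(b1,rmC)", "ball_in(b3,rmC)", "free(left)", "robot_in(rmC)"]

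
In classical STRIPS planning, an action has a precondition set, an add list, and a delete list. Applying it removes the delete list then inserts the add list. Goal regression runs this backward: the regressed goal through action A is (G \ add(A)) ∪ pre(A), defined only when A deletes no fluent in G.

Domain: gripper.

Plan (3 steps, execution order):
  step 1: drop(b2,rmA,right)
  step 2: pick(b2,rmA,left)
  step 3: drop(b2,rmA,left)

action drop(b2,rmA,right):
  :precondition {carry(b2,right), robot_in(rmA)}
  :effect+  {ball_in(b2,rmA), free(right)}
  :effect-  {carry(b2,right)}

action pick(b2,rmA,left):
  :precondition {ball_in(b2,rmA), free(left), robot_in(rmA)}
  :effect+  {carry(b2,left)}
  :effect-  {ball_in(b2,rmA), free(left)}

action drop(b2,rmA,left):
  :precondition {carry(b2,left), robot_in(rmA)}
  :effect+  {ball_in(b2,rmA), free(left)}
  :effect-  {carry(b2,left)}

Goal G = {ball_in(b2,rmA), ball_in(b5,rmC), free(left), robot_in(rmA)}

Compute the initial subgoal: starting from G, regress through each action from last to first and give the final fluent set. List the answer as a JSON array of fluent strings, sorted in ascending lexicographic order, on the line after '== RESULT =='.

Regress step by step:
  through step 3 (drop(b2,rmA,left)): drop {ball_in(b2,rmA), free(left)}, keep {ball_in(b5,rmC), robot_in(rmA)}, require {carry(b2,left), robot_in(rmA)}
    → {ball_in(b5,rmC), carry(b2,left), robot_in(rmA)}
  through step 2 (pick(b2,rmA,left)): drop {carry(b2,left)}, keep {ball_in(b5,rmC), robot_in(rmA)}, require {ball_in(b2,rmA), free(left), robot_in(rmA)}
    → {ball_in(b2,rmA), ball_in(b5,rmC), free(left), robot_in(rmA)}
  through step 1 (drop(b2,rmA,right)): drop {ball_in(b2,rmA)}, keep {ball_in(b5,rmC), free(left), robot_in(rmA)}, require {carry(b2,right), robot_in(rmA)}
    → {ball_in(b5,rmC), carry(b2,right), free(left), robot_in(rmA)}

== RESULT ==
["ball_in(b5,rmC)", "carry(b2,right)", "free(left)", "robot_in(rmA)"]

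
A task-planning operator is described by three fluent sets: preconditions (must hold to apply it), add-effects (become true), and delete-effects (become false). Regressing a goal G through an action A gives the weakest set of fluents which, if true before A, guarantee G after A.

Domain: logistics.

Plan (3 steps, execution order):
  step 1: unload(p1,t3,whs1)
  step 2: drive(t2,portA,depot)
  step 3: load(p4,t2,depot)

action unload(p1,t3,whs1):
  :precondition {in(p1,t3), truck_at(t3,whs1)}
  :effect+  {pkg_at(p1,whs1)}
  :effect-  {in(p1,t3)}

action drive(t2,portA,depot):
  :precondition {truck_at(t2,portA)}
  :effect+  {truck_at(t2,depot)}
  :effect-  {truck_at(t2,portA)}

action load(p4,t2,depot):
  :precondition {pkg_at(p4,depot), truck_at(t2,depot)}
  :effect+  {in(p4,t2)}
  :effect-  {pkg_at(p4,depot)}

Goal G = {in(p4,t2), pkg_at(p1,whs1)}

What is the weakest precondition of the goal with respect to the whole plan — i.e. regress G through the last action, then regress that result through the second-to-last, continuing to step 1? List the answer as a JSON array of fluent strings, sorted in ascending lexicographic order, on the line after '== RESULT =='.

Work backward from the goal:
  through step 3 (load(p4,t2,depot)): drop {in(p4,t2)}, keep {pkg_at(p1,whs1)}, require {pkg_at(p4,depot), truck_at(t2,depot)}
    → {pkg_at(p1,whs1), pkg_at(p4,depot), truck_at(t2,depot)}
  through step 2 (drive(t2,portA,depot)): drop {truck_at(t2,depot)}, keep {pkg_at(p1,whs1), pkg_at(p4,depot)}, require {truck_at(t2,portA)}
    → {pkg_at(p1,whs1), pkg_at(p4,depot), truck_at(t2,portA)}
  through step 1 (unload(p1,t3,whs1)): drop {pkg_at(p1,whs1)}, keep {pkg_at(p4,depot), truck_at(t2,portA)}, require {in(p1,t3), truck_at(t3,whs1)}
    → {in(p1,t3), pkg_at(p4,depot), truck_at(t2,portA), truck_at(t3,whs1)}

== RESULT ==
["in(p1,t3)", "pkg_at(p4,depot)", "truck_at(t2,portA)", "truck_at(t3,whs1)"]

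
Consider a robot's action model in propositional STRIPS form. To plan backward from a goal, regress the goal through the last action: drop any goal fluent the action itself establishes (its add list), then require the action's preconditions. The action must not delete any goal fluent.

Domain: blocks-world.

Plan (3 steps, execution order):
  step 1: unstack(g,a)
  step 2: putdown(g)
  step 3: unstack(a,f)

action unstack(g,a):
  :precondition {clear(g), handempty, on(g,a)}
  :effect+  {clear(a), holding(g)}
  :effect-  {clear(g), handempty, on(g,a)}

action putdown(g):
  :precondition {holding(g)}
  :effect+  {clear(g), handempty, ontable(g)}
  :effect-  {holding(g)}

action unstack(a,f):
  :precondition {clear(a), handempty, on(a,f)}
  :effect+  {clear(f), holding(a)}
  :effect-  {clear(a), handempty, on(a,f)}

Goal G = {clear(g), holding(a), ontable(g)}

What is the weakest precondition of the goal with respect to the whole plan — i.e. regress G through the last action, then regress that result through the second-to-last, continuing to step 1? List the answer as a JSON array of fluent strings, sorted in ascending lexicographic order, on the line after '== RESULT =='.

Work backward from the goal:
  through step 3 (unstack(a,f)): drop {holding(a)}, keep {clear(g), ontable(g)}, require {clear(a), handempty, on(a,f)}
    → {clear(a), clear(g), handempty, on(a,f), ontable(g)}
  through step 2 (putdown(g)): drop {clear(g), handempty, ontable(g)}, keep {clear(a), on(a,f)}, require {holding(g)}
    → {clear(a), holding(g), on(a,f)}
  through step 1 (unstack(g,a)): drop {clear(a), holding(g)}, keep {on(a,f)}, require {clear(g), handempty, on(g,a)}
    → {clear(g), handempty, on(a,f), on(g,a)}

== RESULT ==
["clear(g)", "handempty", "on(a,f)", "on(g,a)"]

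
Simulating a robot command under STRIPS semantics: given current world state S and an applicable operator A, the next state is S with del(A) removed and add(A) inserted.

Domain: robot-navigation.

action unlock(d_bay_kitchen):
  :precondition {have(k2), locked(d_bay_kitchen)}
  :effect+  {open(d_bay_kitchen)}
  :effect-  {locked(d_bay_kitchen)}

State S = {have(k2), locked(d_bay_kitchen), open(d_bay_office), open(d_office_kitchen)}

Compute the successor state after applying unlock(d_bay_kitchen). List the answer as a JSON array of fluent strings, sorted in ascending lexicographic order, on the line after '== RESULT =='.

Progress:
  pre ⊆ S: {have(k2), locked(d_bay_kitchen)} ⊆ S  — applicable
  S \ del = {have(k2), open(d_bay_office), open(d_office_kitchen)}
  ∪ add   = {have(k2), open(d_bay_kitchen), open(d_bay_office), open(d_office_kitchen)}

== RESULT ==
["have(k2)", "open(d_bay_kitchen)", "open(d_bay_office)", "open(d_office_kitchen)"]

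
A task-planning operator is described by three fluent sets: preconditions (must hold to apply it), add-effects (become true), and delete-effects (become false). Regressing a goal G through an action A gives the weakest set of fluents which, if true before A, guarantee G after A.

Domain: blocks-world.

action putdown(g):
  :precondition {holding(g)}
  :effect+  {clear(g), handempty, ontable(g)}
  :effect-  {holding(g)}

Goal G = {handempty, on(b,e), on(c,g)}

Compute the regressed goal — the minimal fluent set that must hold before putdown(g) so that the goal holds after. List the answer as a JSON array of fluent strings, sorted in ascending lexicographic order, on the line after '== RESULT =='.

Compute (G \ add) ∪ pre:
  G ∩ del = {}  (empty — regression defined)
  G \ add = {handempty, on(b,e), on(c,g)} \ {clear(g), handempty, ontable(g)} = {on(b,e), on(c,g)}
  ∪ pre   = {on(b,e), on(c,g)} ∪ {holding(g)}
          = {holding(g), on(b,e), on(c,g)}

== RESULT ==
["holding(g)", "on(b,e)", "on(c,g)"]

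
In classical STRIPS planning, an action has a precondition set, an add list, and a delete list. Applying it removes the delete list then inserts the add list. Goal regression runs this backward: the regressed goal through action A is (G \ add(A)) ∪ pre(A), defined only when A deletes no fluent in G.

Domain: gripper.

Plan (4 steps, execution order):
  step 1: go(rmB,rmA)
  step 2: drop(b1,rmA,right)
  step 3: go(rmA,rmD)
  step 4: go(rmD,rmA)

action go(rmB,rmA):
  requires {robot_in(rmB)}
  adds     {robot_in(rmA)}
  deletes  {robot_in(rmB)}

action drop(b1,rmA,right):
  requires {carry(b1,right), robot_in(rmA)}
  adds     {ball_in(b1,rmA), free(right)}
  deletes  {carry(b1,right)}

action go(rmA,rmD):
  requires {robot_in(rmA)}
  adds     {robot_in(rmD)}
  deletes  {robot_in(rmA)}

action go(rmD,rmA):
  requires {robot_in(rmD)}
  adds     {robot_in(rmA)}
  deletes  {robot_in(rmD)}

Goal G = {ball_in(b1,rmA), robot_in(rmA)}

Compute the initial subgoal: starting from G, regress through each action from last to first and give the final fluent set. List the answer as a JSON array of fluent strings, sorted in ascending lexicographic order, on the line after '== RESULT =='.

Work backward from the goal:
  through step 4 (go(rmD,rmA)): drop {robot_in(rmA)}, keep {ball_in(b1,rmA)}, require {robot_in(rmD)}
    → {ball_in(b1,rmA), robot_in(rmD)}
  through step 3 (go(rmA,rmD)): drop {robot_in(rmD)}, keep {ball_in(b1,rmA)}, require {robot_in(rmA)}
    → {ball_in(b1,rmA), robot_in(rmA)}
  through step 2 (drop(b1,rmA,right)): drop {ball_in(b1,rmA)}, keep {robot_in(rmA)}, require {carry(b1,right), robot_in(rmA)}
    → {carry(b1,right), robot_in(rmA)}
  through step 1 (go(rmB,rmA)): drop {robot_in(rmA)}, keep {carry(b1,right)}, require {robot_in(rmB)}
    → {carry(b1,right), robot_in(rmB)}

== RESULT ==
["carry(b1,right)", "robot_in(rmB)"]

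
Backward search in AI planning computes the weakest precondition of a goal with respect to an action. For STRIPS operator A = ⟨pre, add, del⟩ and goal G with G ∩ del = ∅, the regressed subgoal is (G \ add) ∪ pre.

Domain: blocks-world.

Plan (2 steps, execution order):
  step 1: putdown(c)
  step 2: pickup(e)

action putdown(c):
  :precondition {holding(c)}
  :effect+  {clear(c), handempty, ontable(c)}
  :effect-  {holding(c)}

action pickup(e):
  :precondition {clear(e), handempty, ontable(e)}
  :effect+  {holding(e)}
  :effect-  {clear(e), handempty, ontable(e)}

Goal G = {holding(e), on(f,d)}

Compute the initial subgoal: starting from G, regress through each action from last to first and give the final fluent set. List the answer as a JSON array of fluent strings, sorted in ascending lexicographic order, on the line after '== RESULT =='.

Regress step by step:
  through step 2 (pickup(e)): drop {holding(e)}, keep {on(f,d)}, require {clear(e), handempty, ontable(e)}
    → {clear(e), handempty, on(f,d), ontable(e)}
  through step 1 (putdown(c)): drop {handempty}, keep {clear(e), on(f,d), ontable(e)}, require {holding(c)}
    → {clear(e), holding(c), on(f,d), ontable(e)}

== RESULT ==
["clear(e)", "holding(c)", "on(f,d)", "ontable(e)"]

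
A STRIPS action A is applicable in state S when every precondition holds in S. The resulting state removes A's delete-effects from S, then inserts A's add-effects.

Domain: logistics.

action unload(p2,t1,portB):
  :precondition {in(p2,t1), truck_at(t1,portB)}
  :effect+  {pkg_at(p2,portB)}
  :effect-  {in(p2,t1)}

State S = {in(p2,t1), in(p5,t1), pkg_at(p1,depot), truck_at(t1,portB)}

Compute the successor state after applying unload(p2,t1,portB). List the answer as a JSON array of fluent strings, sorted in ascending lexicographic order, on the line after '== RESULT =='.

Progress:
  pre ⊆ S: {in(p2,t1), truck_at(t1,portB)} ⊆ S  — applicable
  S \ del = {in(p5,t1), pkg_at(p1,depot), truck_at(t1,portB)}
  ∪ add   = {in(p5,t1), pkg_at(p1,depot), pkg_at(p2,portB), truck_at(t1,portB)}

== RESULT ==
["in(p5,t1)", "pkg_at(p1,depot)", "pkg_at(p2,portB)", "truck_at(t1,portB)"]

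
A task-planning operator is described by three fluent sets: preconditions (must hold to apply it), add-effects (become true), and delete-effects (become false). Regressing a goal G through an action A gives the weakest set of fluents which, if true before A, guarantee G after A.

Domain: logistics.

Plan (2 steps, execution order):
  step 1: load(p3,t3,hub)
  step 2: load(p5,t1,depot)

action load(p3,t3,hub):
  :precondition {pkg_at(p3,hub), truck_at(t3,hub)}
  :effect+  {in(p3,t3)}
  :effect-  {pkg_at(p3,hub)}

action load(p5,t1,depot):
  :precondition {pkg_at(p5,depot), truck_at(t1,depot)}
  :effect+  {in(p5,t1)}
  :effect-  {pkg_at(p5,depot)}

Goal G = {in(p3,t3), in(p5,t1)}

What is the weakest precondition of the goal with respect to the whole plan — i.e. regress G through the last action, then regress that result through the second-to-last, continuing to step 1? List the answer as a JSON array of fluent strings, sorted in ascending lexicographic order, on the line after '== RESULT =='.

Regress step by step:
  through step 2 (load(p5,t1,depot)): drop {in(p5,t1)}, keep {in(p3,t3)}, require {pkg_at(p5,depot), truck_at(t1,depot)}
    → {in(p3,t3), pkg_at(p5,depot), truck_at(t1,depot)}
  through step 1 (load(p3,t3,hub)): drop {in(p3,t3)}, keep {pkg_at(p5,depot), truck_at(t1,depot)}, require {pkg_at(p3,hub), truck_at(t3,hub)}
    → {pkg_at(p3,hub), pkg_at(p5,depot), truck_at(t1,depot), truck_at(t3,hub)}

== RESULT ==
["pkg_at(p3,hub)", "pkg_at(p5,depot)", "truck_at(t1,depot)", "truck_at(t3,hub)"]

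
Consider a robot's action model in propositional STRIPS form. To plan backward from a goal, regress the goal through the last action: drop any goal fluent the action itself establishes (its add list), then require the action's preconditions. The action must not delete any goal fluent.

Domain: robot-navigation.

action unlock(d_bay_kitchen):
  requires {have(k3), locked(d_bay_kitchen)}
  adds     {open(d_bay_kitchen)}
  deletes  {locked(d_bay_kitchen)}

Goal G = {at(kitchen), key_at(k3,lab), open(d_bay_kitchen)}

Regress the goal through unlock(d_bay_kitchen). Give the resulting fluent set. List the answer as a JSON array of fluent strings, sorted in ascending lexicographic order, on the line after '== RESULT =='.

Compute (G \ add) ∪ pre:
  G ∩ del = {}  (empty — regression defined)
  G \ add = {at(kitchen), key_at(k3,lab), open(d_bay_kitchen)} \ {open(d_bay_kitchen)} = {at(kitchen), key_at(k3,lab)}
  ∪ pre   = {at(kitchen), key_at(k3,lab)} ∪ {have(k3), locked(d_bay_kitchen)}
          = {at(kitchen), have(k3), key_at(k3,lab), locked(d_bay_kitchen)}

== RESULT ==
["at(kitchen)", "have(k3)", "key_at(k3,lab)", "locked(d_bay_kitchen)"]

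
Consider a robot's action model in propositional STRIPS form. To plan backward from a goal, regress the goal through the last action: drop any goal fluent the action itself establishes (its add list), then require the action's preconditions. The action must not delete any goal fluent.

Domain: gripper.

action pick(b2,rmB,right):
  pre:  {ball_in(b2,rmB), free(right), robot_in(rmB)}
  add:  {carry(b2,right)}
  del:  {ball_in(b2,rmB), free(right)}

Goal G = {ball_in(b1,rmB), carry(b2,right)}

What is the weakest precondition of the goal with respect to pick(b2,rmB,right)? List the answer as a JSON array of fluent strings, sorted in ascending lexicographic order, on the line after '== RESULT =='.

Compute (G \ add) ∪ pre:
  G ∩ del = {}  (empty — regression defined)
  G \ add = {ball_in(b1,rmB), carry(b2,right)} \ {carry(b2,right)} = {ball_in(b1,rmB)}
  ∪ pre   = {ball_in(b1,rmB)} ∪ {ball_in(b2,rmB), free(right), robot_in(rmB)}
          = {ball_in(b1,rmB), ball_in(b2,rmB), free(right), robot_in(rmB)}

== RESULT ==
["ball_in(b1,rmB)", "ball_in(b2,rmB)", "free(right)", "robot_in(rmB)"]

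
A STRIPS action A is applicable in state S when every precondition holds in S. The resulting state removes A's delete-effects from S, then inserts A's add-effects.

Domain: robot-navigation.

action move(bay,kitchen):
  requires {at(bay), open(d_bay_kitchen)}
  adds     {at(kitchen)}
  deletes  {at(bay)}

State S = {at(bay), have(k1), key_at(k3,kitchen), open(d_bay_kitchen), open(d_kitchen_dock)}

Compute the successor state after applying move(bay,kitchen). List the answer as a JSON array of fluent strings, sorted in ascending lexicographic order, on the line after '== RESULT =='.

Compute (S \ del) ∪ add:
  pre ⊆ S: {at(bay), open(d_bay_kitchen)} ⊆ S  — applicable
  S \ del = {have(k1), key_at(k3,kitchen), open(d_bay_kitchen), open(d_kitchen_dock)}
  ∪ add   = {at(kitchen), have(k1), key_at(k3,kitchen), open(d_bay_kitchen), open(d_kitchen_dock)}

== RESULT ==
["at(kitchen)", "have(k1)", "key_at(k3,kitchen)", "open(d_bay_kitchen)", "open(d_kitchen_dock)"]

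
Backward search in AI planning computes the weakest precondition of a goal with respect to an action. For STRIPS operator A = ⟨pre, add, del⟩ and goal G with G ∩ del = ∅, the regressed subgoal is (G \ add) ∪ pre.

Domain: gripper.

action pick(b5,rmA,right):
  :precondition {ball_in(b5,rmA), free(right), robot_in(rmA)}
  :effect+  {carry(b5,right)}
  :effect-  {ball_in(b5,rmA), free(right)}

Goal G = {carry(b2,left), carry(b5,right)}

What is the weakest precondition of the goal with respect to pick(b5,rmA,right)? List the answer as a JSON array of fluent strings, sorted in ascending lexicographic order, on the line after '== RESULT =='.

Compute (G \ add) ∪ pre:
  G ∩ del = {}  (empty — regression defined)
  G \ add = {carry(b2,left), carry(b5,right)} \ {carry(b5,right)} = {carry(b2,left)}
  ∪ pre   = {carry(b2,left)} ∪ {ball_in(b5,rmA), free(right), robot_in(rmA)}
          = {ball_in(b5,rmA), carry(b2,left), free(right), robot_in(rmA)}

== RESULT ==
["ball_in(b5,rmA)", "carry(b2,left)", "free(right)", "robot_in(rmA)"]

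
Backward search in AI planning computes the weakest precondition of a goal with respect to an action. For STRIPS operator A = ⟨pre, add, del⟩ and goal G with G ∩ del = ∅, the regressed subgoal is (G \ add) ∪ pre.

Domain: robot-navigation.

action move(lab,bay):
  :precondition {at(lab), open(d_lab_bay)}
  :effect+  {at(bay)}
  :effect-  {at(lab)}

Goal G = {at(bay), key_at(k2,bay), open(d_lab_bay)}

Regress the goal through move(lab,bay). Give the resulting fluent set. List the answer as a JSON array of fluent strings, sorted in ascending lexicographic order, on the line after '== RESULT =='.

Regress:
  G ∩ del = {}  (empty — regression defined)
  G \ add = {at(bay), key_at(k2,bay), open(d_lab_bay)} \ {at(bay)} = {key_at(k2,bay), open(d_lab_bay)}
  ∪ pre   = {key_at(k2,bay), open(d_lab_bay)} ∪ {at(lab), open(d_lab_bay)}
          = {at(lab), key_at(k2,bay), open(d_lab_bay)}

== RESULT ==
["at(lab)", "key_at(k2,bay)", "open(d_lab_bay)"]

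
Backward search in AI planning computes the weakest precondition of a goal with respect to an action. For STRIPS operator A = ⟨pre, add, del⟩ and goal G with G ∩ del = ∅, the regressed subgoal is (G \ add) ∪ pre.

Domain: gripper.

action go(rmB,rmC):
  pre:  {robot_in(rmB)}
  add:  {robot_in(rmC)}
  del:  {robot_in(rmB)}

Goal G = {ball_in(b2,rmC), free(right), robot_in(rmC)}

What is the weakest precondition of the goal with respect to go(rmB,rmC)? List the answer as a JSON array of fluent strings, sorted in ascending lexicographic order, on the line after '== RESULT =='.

Regress:
  G ∩ del = {}  (empty — regression defined)
  G \ add = {ball_in(b2,rmC), free(right), robot_in(rmC)} \ {robot_in(rmC)} = {ball_in(b2,rmC), free(right)}
  ∪ pre   = {ball_in(b2,rmC), free(right)} ∪ {robot_in(rmB)}
          = {ball_in(b2,rmC), free(right), robot_in(rmB)}

== RESULT ==
["ball_in(b2,rmC)", "free(right)", "robot_in(rmB)"]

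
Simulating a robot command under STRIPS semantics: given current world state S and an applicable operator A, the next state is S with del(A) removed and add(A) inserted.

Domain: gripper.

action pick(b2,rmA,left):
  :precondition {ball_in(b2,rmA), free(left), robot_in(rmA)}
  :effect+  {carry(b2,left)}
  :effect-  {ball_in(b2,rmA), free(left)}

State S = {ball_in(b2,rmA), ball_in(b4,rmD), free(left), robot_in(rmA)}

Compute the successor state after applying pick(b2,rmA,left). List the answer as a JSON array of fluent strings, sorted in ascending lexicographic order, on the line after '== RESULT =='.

Progress:
  pre ⊆ S: {ball_in(b2,rmA), free(left), robot_in(rmA)} ⊆ S  — applicable
  S \ del = {ball_in(b4,rmD), robot_in(rmA)}
  ∪ add   = {ball_in(b4,rmD), carry(b2,left), robot_in(rmA)}

== RESULT ==
["ball_in(b4,rmD)", "carry(b2,left)", "robot_in(rmA)"]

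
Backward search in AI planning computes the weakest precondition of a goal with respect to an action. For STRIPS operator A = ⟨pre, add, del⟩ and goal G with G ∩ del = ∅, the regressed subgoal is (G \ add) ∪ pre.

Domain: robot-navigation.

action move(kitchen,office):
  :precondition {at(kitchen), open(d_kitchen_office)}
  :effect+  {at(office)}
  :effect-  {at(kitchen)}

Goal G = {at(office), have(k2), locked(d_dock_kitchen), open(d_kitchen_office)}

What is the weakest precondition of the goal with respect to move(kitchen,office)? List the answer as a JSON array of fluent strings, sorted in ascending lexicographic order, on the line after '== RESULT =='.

Compute (G \ add) ∪ pre:
  G ∩ del = {}  (empty — regression defined)
  G \ add = {at(office), have(k2), locked(d_dock_kitchen), open(d_kitchen_office)} \ {at(office)} = {have(k2), locked(d_dock_kitchen), open(d_kitchen_office)}
  ∪ pre   = {have(k2), locked(d_dock_kitchen), open(d_kitchen_office)} ∪ {at(kitchen), open(d_kitchen_office)}
          = {at(kitchen), have(k2), locked(d_dock_kitchen), open(d_kitchen_office)}

== RESULT ==
["at(kitchen)", "have(k2)", "locked(d_dock_kitchen)", "open(d_kitchen_office)"]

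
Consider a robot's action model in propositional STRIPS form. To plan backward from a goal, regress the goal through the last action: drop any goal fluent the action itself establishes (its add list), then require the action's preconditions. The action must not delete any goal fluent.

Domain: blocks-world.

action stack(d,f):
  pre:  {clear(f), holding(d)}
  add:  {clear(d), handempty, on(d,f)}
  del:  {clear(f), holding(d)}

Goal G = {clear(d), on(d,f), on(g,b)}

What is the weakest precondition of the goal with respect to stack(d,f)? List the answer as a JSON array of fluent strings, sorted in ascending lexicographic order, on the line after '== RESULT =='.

Regress:
  G ∩ del = {}  (empty — regression defined)
  G \ add = {clear(d), on(d,f), on(g,b)} \ {clear(d), handempty, on(d,f)} = {on(g,b)}
  ∪ pre   = {on(g,b)} ∪ {clear(f), holding(d)}
          = {clear(f), holding(d), on(g,b)}

== RESULT ==
["clear(f)", "holding(d)", "on(g,b)"]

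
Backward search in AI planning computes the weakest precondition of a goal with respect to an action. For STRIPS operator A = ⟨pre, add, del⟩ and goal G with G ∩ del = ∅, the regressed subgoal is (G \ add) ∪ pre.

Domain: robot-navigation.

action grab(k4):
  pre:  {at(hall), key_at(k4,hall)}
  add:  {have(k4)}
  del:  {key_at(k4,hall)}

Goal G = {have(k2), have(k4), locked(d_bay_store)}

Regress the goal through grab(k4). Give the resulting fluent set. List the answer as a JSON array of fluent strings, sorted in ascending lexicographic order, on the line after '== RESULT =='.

Regress:
  G ∩ del = {}  (empty — regression defined)
  G \ add = {have(k2), have(k4), locked(d_bay_store)} \ {have(k4)} = {have(k2), locked(d_bay_store)}
  ∪ pre   = {have(k2), locked(d_bay_store)} ∪ {at(hall), key_at(k4,hall)}
          = {at(hall), have(k2), key_at(k4,hall), locked(d_bay_store)}

== RESULT ==
["at(hall)", "have(k2)", "key_at(k4,hall)", "locked(d_bay_store)"]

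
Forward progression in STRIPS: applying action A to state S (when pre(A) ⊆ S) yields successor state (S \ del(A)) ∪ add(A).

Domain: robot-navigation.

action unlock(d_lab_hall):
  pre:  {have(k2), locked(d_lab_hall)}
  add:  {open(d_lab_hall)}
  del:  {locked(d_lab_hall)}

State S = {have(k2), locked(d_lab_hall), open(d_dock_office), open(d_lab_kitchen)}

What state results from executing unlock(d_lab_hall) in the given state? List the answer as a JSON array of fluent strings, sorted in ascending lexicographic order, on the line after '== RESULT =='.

Compute (S \ del) ∪ add:
  pre ⊆ S: {have(k2), locked(d_lab_hall)} ⊆ S  — applicable
  S \ del = {have(k2), open(d_dock_office), open(d_lab_kitchen)}
  ∪ add   = {have(k2), open(d_dock_office), open(d_lab_hall), open(d_lab_kitchen)}

== RESULT ==
["have(k2)", "open(d_dock_office)", "open(d_lab_hall)", "open(d_lab_kitchen)"]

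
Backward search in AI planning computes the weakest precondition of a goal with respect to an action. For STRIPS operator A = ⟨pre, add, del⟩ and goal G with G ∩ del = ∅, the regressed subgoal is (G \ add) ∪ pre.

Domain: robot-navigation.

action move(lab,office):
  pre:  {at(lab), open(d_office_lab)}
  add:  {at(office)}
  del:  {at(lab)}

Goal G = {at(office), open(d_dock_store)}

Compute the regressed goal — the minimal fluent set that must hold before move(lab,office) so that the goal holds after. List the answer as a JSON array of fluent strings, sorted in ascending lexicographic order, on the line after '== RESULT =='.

Compute (G \ add) ∪ pre:
  G ∩ del = {}  (empty — regression defined)
  G \ add = {at(office), open(d_dock_store)} \ {at(office)} = {open(d_dock_store)}
  ∪ pre   = {open(d_dock_store)} ∪ {at(lab), open(d_office_lab)}
          = {at(lab), open(d_dock_store), open(d_office_lab)}

== RESULT ==
["at(lab)", "open(d_dock_store)", "open(d_office_lab)"]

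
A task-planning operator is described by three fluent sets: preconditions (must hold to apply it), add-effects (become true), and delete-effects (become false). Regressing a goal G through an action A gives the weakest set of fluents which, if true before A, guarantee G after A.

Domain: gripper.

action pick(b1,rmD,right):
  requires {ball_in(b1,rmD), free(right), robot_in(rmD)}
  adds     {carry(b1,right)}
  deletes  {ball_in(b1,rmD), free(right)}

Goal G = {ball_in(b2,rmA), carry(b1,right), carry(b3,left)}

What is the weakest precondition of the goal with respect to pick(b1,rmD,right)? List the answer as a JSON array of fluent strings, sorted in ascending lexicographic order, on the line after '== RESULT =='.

Regress:
  G ∩ del = {}  (empty — regression defined)
  G \ add = {ball_in(b2,rmA), carry(b1,right), carry(b3,left)} \ {carry(b1,right)} = {ball_in(b2,rmA), carry(b3,left)}
  ∪ pre   = {ball_in(b2,rmA), carry(b3,left)} ∪ {ball_in(b1,rmD), free(right), robot_in(rmD)}
          = {ball_in(b1,rmD), ball_in(b2,rmA), carry(b3,left), free(right), robot_in(rmD)}

== RESULT ==
["ball_in(b1,rmD)", "ball_in(b2,rmA)", "carry(b3,left)", "free(right)", "robot_in(rmD)"]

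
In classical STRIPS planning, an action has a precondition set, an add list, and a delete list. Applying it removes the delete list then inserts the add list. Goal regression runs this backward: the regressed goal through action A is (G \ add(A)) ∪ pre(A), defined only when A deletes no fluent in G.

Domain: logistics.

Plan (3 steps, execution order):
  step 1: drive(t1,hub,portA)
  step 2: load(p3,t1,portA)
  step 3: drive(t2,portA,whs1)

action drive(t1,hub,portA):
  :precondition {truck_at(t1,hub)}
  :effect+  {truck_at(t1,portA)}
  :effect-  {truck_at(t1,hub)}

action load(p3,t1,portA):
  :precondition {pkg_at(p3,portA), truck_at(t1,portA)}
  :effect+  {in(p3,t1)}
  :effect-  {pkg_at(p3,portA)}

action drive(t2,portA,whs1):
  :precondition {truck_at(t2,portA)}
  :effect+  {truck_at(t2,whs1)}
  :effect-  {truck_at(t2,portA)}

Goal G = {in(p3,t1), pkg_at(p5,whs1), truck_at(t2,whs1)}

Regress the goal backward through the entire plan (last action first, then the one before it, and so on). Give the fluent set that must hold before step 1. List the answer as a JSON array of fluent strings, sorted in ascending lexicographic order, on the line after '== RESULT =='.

Work backward from the goal:
  through step 3 (drive(t2,portA,whs1)): drop {truck_at(t2,whs1)}, keep {in(p3,t1), pkg_at(p5,whs1)}, require {truck_at(t2,portA)}
    → {in(p3,t1), pkg_at(p5,whs1), truck_at(t2,portA)}
  through step 2 (load(p3,t1,portA)): drop {in(p3,t1)}, keep {pkg_at(p5,whs1), truck_at(t2,portA)}, require {pkg_at(p3,portA), truck_at(t1,portA)}
    → {pkg_at(p3,portA), pkg_at(p5,whs1), truck_at(t1,portA), truck_at(t2,portA)}
  through step 1 (drive(t1,hub,portA)): drop {truck_at(t1,portA)}, keep {pkg_at(p3,portA), pkg_at(p5,whs1), truck_at(t2,portA)}, require {truck_at(t1,hub)}
    → {pkg_at(p3,portA), pkg_at(p5,whs1), truck_at(t1,hub), truck_at(t2,portA)}

== RESULT ==
["pkg_at(p3,portA)", "pkg_at(p5,whs1)", "truck_at(t1,hub)", "truck_at(t2,portA)"]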